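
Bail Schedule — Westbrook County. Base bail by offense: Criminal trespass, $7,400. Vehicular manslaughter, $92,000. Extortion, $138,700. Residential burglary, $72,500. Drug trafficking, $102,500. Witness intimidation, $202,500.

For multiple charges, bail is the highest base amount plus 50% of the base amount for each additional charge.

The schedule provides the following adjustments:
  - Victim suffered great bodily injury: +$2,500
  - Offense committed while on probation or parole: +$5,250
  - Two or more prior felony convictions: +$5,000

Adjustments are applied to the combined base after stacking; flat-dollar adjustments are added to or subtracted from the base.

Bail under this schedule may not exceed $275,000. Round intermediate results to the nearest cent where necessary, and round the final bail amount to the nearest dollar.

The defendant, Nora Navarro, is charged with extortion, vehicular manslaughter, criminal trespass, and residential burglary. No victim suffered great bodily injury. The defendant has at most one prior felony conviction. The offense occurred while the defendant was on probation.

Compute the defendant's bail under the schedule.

Base amounts from the schedule: extortion $138,700; vehicular manslaughter $92,000; criminal trespass $7,400; residential burglary $72,500.
Stacking rule: highest base plus 50% of each additional charge. Highest is extortion at $138,700. Additional: $92,000 × 50% = $46,000; $7,400 × 50% = $3,700; $72,500 × 50% = $36,250. Combined base = $138,700 + $85,950 = $224,650.
Offense committed while on probation or parole (+$5,250 flat): $224,650 + $5,250 = $229,900.
$229,900 is within the $275,000 maximum.

$229,900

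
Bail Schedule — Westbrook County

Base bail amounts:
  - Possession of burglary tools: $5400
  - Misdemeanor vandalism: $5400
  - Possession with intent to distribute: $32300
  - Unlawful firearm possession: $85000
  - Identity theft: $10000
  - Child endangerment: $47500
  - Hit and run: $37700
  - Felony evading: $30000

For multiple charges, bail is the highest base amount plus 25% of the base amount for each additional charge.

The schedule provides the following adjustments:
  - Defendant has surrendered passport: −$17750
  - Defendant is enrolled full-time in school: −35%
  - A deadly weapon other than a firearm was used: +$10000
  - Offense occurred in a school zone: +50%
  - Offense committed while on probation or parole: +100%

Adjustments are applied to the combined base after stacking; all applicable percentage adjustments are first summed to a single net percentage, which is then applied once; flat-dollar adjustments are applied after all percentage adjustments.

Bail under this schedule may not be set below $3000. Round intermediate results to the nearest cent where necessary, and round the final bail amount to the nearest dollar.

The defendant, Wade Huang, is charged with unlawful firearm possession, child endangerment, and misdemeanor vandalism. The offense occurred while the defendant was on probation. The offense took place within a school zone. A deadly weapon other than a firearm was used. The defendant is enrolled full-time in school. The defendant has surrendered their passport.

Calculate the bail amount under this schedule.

$203434

Base amounts from the schedule: unlawful firearm possession $85000; child endangerment $47500; misdemeanor vandalism $5400.
Stacking rule: highest base plus 25% of each additional charge. Highest is unlawful firearm possession at $85000. Additional: $47500 × 25% = $11875; $5400 × 25% = $1350. Combined base = $85000 + $13225 = $98225.
Net percentage adjustment: −35% +50% +100% = +115%. $98225 × 2.15 = $211183.75.
Defendant has surrendered passport (−$17750 flat): $211183.75 − $17750 = $193433.75.
A deadly weapon other than a firearm was used (+$10000 flat): $193433.75 + $10000 = $203433.75.
$203433.75 is at or above the $3000 minimum.
Rounded to the nearest dollar: $203434.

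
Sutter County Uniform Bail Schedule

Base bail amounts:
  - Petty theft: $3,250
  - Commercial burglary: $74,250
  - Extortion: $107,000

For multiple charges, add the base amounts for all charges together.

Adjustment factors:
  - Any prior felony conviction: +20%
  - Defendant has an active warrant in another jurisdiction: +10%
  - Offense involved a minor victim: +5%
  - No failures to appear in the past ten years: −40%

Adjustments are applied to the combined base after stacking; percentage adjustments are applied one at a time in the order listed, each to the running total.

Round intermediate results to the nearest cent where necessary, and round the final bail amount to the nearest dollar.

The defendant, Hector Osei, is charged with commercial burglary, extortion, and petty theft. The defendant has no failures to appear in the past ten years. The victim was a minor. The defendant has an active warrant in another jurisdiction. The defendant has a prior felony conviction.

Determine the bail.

Base amounts from the schedule: commercial burglary $74,250; extortion $107,000; petty theft $3,250.
Stacking rule: sum of all bases. $74,250 + $107,000 + $3,250 = $184,500.
Any prior felony conviction (+20%): $184,500 × 1.2 = $221,400.
Defendant has an active warrant in another jurisdiction (+10%): $221,400 × 1.1 = $243,540.
Offense involved a minor victim (+5%): $243,540 × 1.05 = $255,717.
No failures to appear in the past ten years (−40%): $255,717 × 0.6 = $153,430.20.
Rounded to the nearest dollar: $153,430.

$153,430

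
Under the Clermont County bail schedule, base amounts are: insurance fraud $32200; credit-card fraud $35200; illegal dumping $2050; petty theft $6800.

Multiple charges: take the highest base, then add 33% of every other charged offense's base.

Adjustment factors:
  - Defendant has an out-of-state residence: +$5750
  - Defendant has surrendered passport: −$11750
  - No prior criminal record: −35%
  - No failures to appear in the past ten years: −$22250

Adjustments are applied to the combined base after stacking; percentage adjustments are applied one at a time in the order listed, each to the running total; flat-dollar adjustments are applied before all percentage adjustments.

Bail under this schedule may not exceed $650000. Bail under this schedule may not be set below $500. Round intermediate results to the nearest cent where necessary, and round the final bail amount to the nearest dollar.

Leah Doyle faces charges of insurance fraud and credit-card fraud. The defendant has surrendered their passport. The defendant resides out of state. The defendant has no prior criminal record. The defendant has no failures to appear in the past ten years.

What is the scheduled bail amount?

$11424

Base amounts from the schedule: insurance fraud $32200; credit-card fraud $35200.
Stacking rule: highest base plus 33% of each additional charge. Highest is credit-card fraud at $35200. Additional: $32200 × 33% = $10626. Combined base = $35200 + $10626 = $45826.
Defendant has an out-of-state residence (+$5750 flat): $45826 + $5750 = $51576.
Defendant has surrendered passport (−$11750 flat): $51576 − $11750 = $39826.
No failures to appear in the past ten years (−$22250 flat): $39826 − $22250 = $17576.
No prior criminal record (−35%): $17576 × 0.65 = $11424.40.
$11424.40 is within the $650000 maximum.
$11424.40 is at or above the $500 minimum.
Rounded to the nearest dollar: $11424.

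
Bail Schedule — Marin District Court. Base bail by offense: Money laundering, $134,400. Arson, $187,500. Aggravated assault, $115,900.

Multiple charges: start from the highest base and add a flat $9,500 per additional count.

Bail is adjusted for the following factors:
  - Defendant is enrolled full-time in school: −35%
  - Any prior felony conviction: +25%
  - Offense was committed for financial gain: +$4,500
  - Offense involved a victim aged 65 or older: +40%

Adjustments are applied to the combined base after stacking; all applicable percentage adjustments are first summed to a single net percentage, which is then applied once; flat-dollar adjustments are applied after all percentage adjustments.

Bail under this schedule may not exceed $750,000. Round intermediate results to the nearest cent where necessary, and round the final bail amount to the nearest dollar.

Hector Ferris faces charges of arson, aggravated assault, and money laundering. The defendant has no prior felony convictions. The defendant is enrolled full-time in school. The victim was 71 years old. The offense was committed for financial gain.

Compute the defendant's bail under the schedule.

Base amounts from the schedule: arson $187,500; aggravated assault $115,900; money laundering $134,400.
Stacking rule: highest base plus $9,500 per additional charge. Highest is arson at $187,500; 2 additional charges → +$19,000. Combined base = $206,500.
Net percentage adjustment: −35% +40% = +5%. $206,500 × 1.05 = $216,825.
Offense was committed for financial gain (+$4,500 flat): $216,825 + $4,500 = $221,325.
$221,325 is within the $750,000 maximum.

$221,325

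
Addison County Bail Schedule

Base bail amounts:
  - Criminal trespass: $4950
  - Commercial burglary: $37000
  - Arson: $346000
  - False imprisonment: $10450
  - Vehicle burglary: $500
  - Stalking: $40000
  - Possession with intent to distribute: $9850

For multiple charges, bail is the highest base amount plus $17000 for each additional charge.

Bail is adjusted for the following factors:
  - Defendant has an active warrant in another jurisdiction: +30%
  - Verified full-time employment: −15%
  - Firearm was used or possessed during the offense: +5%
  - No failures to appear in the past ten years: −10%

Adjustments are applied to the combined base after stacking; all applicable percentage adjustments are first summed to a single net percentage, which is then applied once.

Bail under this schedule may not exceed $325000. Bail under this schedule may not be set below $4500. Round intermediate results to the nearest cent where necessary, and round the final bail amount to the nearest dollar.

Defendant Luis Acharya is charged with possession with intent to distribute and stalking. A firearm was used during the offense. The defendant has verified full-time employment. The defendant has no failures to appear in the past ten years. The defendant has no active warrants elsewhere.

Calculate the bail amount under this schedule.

Base amounts from the schedule: possession with intent to distribute $9850; stalking $40000.
Stacking rule: highest base plus $17000 per additional charge. Highest is stalking at $40000; 1 additional charge → +$17000. Combined base = $57000.
Net percentage adjustment: −15% +5% −10% = −20%. $57000 × 0.8 = $45600.
$45600 is within the $325000 maximum.
$45600 is at or above the $4500 minimum.

$45600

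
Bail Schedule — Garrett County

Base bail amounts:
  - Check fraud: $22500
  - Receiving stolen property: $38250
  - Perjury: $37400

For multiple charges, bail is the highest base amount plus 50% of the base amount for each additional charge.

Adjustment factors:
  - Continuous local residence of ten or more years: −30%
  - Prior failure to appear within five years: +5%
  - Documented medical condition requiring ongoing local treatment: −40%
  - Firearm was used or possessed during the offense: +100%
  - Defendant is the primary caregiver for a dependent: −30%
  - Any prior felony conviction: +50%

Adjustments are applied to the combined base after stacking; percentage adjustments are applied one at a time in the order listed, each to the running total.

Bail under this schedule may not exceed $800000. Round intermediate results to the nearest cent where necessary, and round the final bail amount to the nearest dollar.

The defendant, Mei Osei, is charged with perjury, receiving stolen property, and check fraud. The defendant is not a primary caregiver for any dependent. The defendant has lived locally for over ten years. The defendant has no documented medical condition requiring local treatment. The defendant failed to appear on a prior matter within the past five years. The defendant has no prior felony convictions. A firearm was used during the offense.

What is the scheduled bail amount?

$100254

Base amounts from the schedule: perjury $37400; receiving stolen property $38250; check fraud $22500.
Stacking rule: highest base plus 50% of each additional charge. Highest is receiving stolen property at $38250. Additional: $37400 × 50% = $18700; $22500 × 50% = $11250. Combined base = $38250 + $29950 = $68200.
Continuous local residence of ten or more years (−30%): $68200 × 0.7 = $47740.
Prior failure to appear within five years (+5%): $47740 × 1.05 = $50127.
Firearm was used or possessed during the offense (+100%): $50127 × 2 = $100254.
$100254 is within the $800000 maximum.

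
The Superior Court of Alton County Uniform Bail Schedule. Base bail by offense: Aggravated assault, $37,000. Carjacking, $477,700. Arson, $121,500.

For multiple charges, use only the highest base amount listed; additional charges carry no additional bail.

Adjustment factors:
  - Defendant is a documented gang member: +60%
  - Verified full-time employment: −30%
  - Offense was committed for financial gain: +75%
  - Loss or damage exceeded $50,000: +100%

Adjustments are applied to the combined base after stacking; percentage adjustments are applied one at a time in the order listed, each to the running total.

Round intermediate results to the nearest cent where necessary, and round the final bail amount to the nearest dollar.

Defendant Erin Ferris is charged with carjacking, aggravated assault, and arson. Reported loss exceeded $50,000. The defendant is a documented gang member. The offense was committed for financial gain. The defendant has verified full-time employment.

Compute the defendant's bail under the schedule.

Base amounts from the schedule: carjacking $477,700; aggravated assault $37,000; arson $121,500.
Stacking rule: use the highest base only. Highest is carjacking at $477,700. Combined base = $477,700.
Defendant is a documented gang member (+60%): $477,700 × 1.6 = $764,320.
Verified full-time employment (−30%): $764,320 × 0.7 = $535,024.
Offense was committed for financial gain (+75%): $535,024 × 1.75 = $936,292.
Loss or damage exceeded $50,000 (+100%): $936,292 × 2 = $1,872,584.

$1,872,584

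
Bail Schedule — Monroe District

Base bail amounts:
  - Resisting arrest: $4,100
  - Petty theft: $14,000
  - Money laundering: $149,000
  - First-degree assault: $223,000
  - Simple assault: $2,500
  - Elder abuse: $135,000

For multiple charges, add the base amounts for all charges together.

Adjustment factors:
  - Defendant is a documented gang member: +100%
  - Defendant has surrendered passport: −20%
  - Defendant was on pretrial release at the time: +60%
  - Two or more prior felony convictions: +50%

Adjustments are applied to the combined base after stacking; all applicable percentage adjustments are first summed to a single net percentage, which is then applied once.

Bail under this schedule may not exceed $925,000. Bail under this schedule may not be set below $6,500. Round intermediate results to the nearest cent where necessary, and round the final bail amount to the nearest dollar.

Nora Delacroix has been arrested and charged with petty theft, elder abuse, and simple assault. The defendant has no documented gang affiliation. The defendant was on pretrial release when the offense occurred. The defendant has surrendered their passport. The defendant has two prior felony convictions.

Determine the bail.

Base amounts from the schedule: petty theft $14,000; elder abuse $135,000; simple assault $2,500.
Stacking rule: sum of all bases. $14,000 + $135,000 + $2,500 = $151,500.
Net percentage adjustment: −20% +60% +50% = +90%. $151,500 × 1.9 = $287,850.
$287,850 is within the $925,000 maximum.
$287,850 is at or above the $6,500 minimum.

$287,850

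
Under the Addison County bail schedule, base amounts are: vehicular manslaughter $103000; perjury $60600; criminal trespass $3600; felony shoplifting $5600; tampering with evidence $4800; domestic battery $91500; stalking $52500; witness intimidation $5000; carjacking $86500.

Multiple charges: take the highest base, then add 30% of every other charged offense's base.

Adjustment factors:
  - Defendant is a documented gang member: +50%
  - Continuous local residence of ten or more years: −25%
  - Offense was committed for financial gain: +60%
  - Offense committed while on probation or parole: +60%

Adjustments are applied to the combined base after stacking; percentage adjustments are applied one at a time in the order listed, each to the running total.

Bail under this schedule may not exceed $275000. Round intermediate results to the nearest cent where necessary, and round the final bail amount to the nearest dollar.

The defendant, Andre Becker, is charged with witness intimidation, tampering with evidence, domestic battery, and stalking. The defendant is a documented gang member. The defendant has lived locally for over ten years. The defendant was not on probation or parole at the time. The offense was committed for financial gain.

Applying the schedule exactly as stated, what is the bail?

Base amounts from the schedule: witness intimidation $5000; tampering with evidence $4800; domestic battery $91500; stalking $52500.
Stacking rule: highest base plus 30% of each additional charge. Highest is domestic battery at $91500. Additional: $5000 × 30% = $1500; $4800 × 30% = $1440; $52500 × 30% = $15750. Combined base = $91500 + $18690 = $110190.
Defendant is a documented gang member (+50%): $110190 × 1.5 = $165285.
Continuous local residence of ten or more years (−25%): $165285 × 0.75 = $123963.75.
Offense was committed for financial gain (+60%): $123963.75 × 1.6 = $198342.
$198342 is within the $275000 maximum.

$198342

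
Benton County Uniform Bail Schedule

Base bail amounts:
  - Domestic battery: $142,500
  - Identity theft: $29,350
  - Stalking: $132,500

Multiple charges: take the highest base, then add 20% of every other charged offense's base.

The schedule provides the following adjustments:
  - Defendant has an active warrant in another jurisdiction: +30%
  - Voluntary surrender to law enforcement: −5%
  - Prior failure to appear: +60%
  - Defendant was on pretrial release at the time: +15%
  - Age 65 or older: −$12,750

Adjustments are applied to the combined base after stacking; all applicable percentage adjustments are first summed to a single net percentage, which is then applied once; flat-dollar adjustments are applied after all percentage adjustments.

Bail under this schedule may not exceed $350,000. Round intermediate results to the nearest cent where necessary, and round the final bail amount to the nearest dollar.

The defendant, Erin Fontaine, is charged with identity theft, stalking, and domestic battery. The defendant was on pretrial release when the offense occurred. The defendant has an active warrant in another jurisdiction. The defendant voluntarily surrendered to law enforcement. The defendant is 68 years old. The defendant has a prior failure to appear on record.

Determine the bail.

$336,990

Base amounts from the schedule: identity theft $29,350; stalking $132,500; domestic battery $142,500.
Stacking rule: highest base plus 20% of each additional charge. Highest is domestic battery at $142,500. Additional: $29,350 × 20% = $5,870; $132,500 × 20% = $26,500. Combined base = $142,500 + $32,370 = $174,870.
Net percentage adjustment: +30% −5% +60% +15% = +100%. $174,870 × 2 = $349,740.
Age 65 or older (−$12,750 flat): $349,740 − $12,750 = $336,990.
$336,990 is within the $350,000 maximum.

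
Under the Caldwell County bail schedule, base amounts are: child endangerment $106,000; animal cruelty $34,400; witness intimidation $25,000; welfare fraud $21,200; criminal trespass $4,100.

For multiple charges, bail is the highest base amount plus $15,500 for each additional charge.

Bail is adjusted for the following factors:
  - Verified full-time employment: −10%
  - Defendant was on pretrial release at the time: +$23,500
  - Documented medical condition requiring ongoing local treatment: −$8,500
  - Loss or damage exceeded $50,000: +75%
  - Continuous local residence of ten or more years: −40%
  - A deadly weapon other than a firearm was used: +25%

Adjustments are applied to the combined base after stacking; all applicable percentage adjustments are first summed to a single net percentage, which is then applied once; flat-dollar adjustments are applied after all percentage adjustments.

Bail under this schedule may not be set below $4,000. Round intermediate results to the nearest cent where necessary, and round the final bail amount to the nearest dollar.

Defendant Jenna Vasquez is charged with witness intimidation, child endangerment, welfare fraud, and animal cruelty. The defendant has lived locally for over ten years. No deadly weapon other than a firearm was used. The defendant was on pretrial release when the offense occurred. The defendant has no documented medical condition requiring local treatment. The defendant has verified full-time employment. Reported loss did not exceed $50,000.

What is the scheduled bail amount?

$99,750

Base amounts from the schedule: witness intimidation $25,000; child endangerment $106,000; welfare fraud $21,200; animal cruelty $34,400.
Stacking rule: highest base plus $15,500 per additional charge. Highest is child endangerment at $106,000; 3 additional charges → +$46,500. Combined base = $152,500.
Net percentage adjustment: −10% −40% = −50%. $152,500 × 0.5 = $76,250.
Defendant was on pretrial release at the time (+$23,500 flat): $76,250 + $23,500 = $99,750.
$99,750 is at or above the $4,000 minimum.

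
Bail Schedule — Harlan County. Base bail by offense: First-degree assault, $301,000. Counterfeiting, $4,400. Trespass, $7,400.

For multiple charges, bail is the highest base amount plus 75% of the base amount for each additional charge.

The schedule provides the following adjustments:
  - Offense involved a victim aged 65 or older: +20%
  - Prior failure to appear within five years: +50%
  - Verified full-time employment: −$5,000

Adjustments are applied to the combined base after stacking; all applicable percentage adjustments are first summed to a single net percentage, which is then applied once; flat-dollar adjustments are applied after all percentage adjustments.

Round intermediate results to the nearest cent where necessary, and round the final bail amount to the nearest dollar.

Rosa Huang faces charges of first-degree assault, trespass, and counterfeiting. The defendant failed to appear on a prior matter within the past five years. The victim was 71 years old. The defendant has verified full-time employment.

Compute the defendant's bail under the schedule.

$521,745

Base amounts from the schedule: first-degree assault $301,000; trespass $7,400; counterfeiting $4,400.
Stacking rule: highest base plus 75% of each additional charge. Highest is first-degree assault at $301,000. Additional: $7,400 × 75% = $5,550; $4,400 × 75% = $3,300. Combined base = $301,000 + $8,850 = $309,850.
Net percentage adjustment: +20% +50% = +70%. $309,850 × 1.7 = $526,745.
Verified full-time employment (−$5,000 flat): $526,745 − $5,000 = $521,745.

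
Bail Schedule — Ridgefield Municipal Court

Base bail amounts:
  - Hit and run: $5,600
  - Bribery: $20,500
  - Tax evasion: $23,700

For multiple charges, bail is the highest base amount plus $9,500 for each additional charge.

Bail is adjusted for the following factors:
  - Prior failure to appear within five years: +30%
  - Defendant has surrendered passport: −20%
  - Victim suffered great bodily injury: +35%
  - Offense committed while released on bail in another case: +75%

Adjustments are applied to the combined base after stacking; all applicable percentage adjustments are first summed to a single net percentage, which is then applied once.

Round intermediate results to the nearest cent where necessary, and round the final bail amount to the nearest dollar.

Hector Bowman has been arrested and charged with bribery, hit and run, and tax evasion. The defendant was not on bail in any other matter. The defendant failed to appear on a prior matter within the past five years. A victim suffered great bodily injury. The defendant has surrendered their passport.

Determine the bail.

Base amounts from the schedule: bribery $20,500; hit and run $5,600; tax evasion $23,700.
Stacking rule: highest base plus $9,500 per additional charge. Highest is tax evasion at $23,700; 2 additional charges → +$19,000. Combined base = $42,700.
Net percentage adjustment: +30% −20% +35% = +45%. $42,700 × 1.45 = $61,915.

$61,915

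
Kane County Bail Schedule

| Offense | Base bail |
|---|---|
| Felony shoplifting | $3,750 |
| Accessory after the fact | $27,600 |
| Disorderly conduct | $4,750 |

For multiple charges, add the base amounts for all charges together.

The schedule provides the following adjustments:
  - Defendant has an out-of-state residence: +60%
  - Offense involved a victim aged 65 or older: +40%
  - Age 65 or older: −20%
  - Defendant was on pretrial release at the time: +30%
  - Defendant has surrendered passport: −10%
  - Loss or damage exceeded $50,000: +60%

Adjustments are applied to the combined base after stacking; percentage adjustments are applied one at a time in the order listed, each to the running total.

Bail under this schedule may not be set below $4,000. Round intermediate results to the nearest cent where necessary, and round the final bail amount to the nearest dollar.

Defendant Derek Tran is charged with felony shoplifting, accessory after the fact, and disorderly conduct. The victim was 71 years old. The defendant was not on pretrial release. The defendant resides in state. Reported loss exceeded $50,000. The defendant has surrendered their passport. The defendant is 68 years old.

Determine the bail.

Base amounts from the schedule: felony shoplifting $3,750; accessory after the fact $27,600; disorderly conduct $4,750.
Stacking rule: sum of all bases. $3,750 + $27,600 + $4,750 = $36,100.
Offense involved a victim aged 65 or older (+40%): $36,100 × 1.4 = $50,540.
Age 65 or older (−20%): $50,540 × 0.8 = $40,432.
Defendant has surrendered passport (−10%): $40,432 × 0.9 = $36,388.80.
Loss or damage exceeded $50,000 (+60%): $36,388.80 × 1.6 = $58,222.08.
$58,222.08 is at or above the $4,000 minimum.
Rounded to the nearest dollar: $58,222.

$58,222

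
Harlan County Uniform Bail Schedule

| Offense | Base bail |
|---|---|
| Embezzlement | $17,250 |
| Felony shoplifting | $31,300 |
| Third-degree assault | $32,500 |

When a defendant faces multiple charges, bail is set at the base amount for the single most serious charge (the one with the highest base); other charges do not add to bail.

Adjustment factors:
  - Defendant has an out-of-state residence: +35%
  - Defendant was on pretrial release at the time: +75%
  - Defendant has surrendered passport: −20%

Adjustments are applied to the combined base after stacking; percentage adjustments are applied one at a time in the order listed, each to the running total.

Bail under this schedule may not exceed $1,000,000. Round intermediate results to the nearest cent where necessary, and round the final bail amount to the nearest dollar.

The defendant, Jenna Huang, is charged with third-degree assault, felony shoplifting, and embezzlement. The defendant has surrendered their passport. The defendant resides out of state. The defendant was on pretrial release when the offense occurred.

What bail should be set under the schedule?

$61,425

Base amounts from the schedule: third-degree assault $32,500; felony shoplifting $31,300; embezzlement $17,250.
Stacking rule: use the highest base only. Highest is third-degree assault at $32,500. Combined base = $32,500.
Defendant has an out-of-state residence (+35%): $32,500 × 1.35 = $43,875.
Defendant was on pretrial release at the time (+75%): $43,875 × 1.75 = $76,781.25.
Defendant has surrendered passport (−20%): $76,781.25 × 0.8 = $61,425.
$61,425 is within the $1,000,000 maximum.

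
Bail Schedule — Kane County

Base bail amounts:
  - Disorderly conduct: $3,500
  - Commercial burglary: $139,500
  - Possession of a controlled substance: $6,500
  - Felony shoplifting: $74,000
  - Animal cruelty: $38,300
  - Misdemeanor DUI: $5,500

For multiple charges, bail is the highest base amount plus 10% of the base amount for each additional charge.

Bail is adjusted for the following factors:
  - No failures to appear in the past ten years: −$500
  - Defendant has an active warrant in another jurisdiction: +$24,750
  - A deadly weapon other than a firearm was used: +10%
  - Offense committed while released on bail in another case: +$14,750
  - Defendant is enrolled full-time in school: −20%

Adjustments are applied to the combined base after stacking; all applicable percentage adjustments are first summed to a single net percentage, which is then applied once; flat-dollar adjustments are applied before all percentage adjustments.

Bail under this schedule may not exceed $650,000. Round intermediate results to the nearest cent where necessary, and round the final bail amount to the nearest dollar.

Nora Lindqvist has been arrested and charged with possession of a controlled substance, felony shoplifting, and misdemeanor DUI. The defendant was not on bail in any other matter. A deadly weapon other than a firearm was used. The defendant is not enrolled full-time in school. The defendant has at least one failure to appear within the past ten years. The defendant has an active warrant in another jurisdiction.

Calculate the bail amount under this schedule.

$109,945

Base amounts from the schedule: possession of a controlled substance $6,500; felony shoplifting $74,000; misdemeanor DUI $5,500.
Stacking rule: highest base plus 10% of each additional charge. Highest is felony shoplifting at $74,000. Additional: $6,500 × 10% = $650; $5,500 × 10% = $550. Combined base = $74,000 + $1,200 = $75,200.
Defendant has an active warrant in another jurisdiction (+$24,750 flat): $75,200 + $24,750 = $99,950.
A deadly weapon other than a firearm was used (+10%): $99,950 × 1.1 = $109,945.
$109,945 is within the $650,000 maximum.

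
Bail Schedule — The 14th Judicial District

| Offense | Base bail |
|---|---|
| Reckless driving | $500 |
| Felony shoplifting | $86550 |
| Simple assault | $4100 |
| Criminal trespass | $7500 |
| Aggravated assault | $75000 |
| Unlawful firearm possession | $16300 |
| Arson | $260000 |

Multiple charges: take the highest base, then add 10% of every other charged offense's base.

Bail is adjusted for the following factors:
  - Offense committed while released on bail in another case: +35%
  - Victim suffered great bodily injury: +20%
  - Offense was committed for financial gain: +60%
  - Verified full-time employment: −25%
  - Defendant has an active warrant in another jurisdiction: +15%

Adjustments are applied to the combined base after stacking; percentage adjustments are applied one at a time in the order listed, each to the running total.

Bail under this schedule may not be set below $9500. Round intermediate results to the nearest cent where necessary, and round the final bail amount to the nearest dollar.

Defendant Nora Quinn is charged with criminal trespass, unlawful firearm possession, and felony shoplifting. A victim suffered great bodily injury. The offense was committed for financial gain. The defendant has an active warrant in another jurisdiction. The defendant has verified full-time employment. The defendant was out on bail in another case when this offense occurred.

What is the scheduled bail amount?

$198812

Base amounts from the schedule: criminal trespass $7500; unlawful firearm possession $16300; felony shoplifting $86550.
Stacking rule: highest base plus 10% of each additional charge. Highest is felony shoplifting at $86550. Additional: $7500 × 10% = $750; $16300 × 10% = $1630. Combined base = $86550 + $2380 = $88930.
Offense committed while released on bail in another case (+35%): $88930 × 1.35 = $120055.50.
Victim suffered great bodily injury (+20%): $120055.50 × 1.2 = $144066.60.
Offense was committed for financial gain (+60%): $144066.60 × 1.6 = $230506.56.
Verified full-time employment (−25%): $230506.56 × 0.75 = $172879.92.
Defendant has an active warrant in another jurisdiction (+15%): $172879.92 × 1.15 = $198811.91.
$198811.91 is at or above the $9500 minimum.
Rounded to the nearest dollar: $198812.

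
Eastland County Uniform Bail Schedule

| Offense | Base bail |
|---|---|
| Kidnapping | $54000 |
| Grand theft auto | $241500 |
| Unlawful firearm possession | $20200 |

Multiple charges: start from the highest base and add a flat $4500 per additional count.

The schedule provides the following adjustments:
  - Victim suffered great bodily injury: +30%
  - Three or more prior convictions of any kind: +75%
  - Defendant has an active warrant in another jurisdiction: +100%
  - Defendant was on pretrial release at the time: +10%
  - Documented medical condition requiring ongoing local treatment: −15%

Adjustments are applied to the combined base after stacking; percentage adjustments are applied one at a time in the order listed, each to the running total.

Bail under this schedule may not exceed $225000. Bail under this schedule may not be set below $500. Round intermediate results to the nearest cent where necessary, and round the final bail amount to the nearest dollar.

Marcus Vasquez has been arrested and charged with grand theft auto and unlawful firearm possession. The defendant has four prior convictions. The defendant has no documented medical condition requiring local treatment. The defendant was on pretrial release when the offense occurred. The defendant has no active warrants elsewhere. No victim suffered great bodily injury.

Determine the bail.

$225000

Base amounts from the schedule: grand theft auto $241500; unlawful firearm possession $20200.
Stacking rule: highest base plus $4500 per additional charge. Highest is grand theft auto at $241500; 1 additional charge → +$4500. Combined base = $246000.
Three or more prior convictions of any kind (+75%): $246000 × 1.75 = $430500.
Defendant was on pretrial release at the time (+10%): $430500 × 1.1 = $473550.
Result $473550 exceeds the maximum of $225000; bail is capped at $225000.
$225000 is at or above the $500 minimum.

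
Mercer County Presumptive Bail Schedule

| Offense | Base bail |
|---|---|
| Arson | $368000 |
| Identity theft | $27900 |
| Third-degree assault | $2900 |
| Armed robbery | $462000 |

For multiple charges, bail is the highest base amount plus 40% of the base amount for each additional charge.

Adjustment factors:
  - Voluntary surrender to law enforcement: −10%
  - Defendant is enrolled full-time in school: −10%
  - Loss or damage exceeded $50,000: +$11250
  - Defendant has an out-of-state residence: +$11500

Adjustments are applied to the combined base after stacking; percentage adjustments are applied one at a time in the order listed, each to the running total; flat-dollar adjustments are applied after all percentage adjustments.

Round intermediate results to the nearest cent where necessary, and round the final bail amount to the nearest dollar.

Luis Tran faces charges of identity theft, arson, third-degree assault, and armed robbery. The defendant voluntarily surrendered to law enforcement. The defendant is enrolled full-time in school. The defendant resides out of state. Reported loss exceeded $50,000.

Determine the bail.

Base amounts from the schedule: identity theft $27900; arson $368000; third-degree assault $2900; armed robbery $462000.
Stacking rule: highest base plus 40% of each additional charge. Highest is armed robbery at $462000. Additional: $27900 × 40% = $11160; $368000 × 40% = $147200; $2900 × 40% = $1160. Combined base = $462000 + $159520 = $621520.
Voluntary surrender to law enforcement (−10%): $621520 × 0.9 = $559368.
Defendant is enrolled full-time in school (−10%): $559368 × 0.9 = $503431.20.
Loss or damage exceeded $50,000 (+$11250 flat): $503431.20 + $11250 = $514681.20.
Defendant has an out-of-state residence (+$11500 flat): $514681.20 + $11500 = $526181.20.
Rounded to the nearest dollar: $526181.

$526181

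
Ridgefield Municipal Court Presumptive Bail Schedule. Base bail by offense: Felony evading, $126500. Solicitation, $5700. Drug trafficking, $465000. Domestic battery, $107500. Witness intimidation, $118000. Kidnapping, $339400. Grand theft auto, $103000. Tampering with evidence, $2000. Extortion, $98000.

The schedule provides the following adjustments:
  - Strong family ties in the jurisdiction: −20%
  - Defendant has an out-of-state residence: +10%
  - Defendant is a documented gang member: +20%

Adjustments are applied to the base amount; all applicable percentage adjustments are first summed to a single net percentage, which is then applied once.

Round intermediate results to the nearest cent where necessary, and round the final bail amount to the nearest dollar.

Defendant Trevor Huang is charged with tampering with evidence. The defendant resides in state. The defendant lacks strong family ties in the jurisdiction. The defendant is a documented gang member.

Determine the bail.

$2400

Base amounts from the schedule: tampering with evidence $2000.
Single charge. Combined base = $2000.
Defendant is a documented gang member (+20%): $2000 × 1.2 = $2400.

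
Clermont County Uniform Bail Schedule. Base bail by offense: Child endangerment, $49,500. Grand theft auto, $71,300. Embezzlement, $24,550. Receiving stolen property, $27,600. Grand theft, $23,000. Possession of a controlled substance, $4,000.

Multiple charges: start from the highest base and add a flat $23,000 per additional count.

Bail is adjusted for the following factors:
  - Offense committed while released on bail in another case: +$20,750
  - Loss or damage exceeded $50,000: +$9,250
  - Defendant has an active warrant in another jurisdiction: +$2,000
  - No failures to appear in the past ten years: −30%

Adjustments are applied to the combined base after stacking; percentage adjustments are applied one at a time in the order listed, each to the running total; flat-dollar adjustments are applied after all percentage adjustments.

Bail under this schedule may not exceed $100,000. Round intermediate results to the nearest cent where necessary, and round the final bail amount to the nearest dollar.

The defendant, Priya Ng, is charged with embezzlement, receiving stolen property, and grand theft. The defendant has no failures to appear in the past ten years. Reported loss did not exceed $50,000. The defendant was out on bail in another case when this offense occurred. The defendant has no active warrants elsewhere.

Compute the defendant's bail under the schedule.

$72,270

Base amounts from the schedule: embezzlement $24,550; receiving stolen property $27,600; grand theft $23,000.
Stacking rule: highest base plus $23,000 per additional charge. Highest is receiving stolen property at $27,600; 2 additional charges → +$46,000. Combined base = $73,600.
No failures to appear in the past ten years (−30%): $73,600 × 0.7 = $51,520.
Offense committed while released on bail in another case (+$20,750 flat): $51,520 + $20,750 = $72,270.
$72,270 is within the $100,000 maximum.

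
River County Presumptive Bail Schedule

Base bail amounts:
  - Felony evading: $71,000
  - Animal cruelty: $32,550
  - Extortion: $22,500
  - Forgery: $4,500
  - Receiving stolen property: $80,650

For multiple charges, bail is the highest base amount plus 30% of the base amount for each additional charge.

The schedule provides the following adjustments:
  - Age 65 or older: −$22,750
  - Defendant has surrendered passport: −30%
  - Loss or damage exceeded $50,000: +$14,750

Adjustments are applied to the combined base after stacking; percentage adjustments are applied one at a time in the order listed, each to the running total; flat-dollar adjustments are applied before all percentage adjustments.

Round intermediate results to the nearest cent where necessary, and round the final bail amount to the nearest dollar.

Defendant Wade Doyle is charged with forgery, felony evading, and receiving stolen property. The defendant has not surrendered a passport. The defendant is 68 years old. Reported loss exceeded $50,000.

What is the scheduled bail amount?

$95,300

Base amounts from the schedule: forgery $4,500; felony evading $71,000; receiving stolen property $80,650.
Stacking rule: highest base plus 30% of each additional charge. Highest is receiving stolen property at $80,650. Additional: $4,500 × 30% = $1,350; $71,000 × 30% = $21,300. Combined base = $80,650 + $22,650 = $103,300.
Age 65 or older (−$22,750 flat): $103,300 − $22,750 = $80,550.
Loss or damage exceeded $50,000 (+$14,750 flat): $80,550 + $14,750 = $95,300.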